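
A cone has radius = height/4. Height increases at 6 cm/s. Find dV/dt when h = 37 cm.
4107π/8 cm³/s

V = (1/3)π(h/4)²h = πh³/48
dV/dt = πh²/16 · 6
At h = 37: dV/dt = 4107π/8 cm³/s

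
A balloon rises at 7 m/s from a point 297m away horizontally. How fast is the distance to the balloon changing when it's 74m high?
518√93685/93685 ≈ 1.692 m/s

z² = 297² + y²
z = √(297² + 74²) = √93685
dz/dt = y/z · dy/dt = 74/√93685 · 7 = 518√93685/93685 ≈ 1.692 m/s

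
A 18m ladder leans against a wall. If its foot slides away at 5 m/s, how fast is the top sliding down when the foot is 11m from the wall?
55√203/203 ≈ 3.86 m/s

x² + y² = 18²
2x·dx/dt + 2y·dy/dt = 0
dy/dt = -x/y · dx/dt = -11/√203 · 5 = -55√203/203 m/s
The top is descending at 55√203/203 ≈ 3.86 m/s.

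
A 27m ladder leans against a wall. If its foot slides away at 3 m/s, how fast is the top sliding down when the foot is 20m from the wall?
60√329/329 ≈ 3.308 m/s

x² + y² = 27²
2x·dx/dt + 2y·dy/dt = 0
dy/dt = -x/y · dx/dt = -20/√329 · 3 = -60√329/329 m/s
The top is descending at 60√329/329 ≈ 3.308 m/s.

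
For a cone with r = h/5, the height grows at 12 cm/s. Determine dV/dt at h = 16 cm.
3072π/25 cm³/s

V = (1/3)π(h/5)²h = πh³/75
dV/dt = πh²/25 · 12
At h = 16: dV/dt = 3072π/25 cm³/s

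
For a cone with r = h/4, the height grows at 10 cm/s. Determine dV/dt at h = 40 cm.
1000π cm³/s

V = (1/3)π(h/4)²h = πh³/48
dV/dt = πh²/16 · 10
At h = 40: dV/dt = 1000π cm³/s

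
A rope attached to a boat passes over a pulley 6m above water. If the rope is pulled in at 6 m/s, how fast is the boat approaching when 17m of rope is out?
102√253/253 ≈ 6.413 m/s

rope² = x² + 6²
x = √(17² - 6²) = √253
dx/dt = (rope/x) · d(rope)/dt = (17/√253) · (-6) = -102√253/253 m/s
The boat approaches at 102√253/253 ≈ 6.413 m/s.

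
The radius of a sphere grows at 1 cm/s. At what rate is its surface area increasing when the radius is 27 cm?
216π cm²/s

S = 4πr²
dS/dt = dS/dr · dr/dt = 8πr · 1
At r = 27: dS/dt = 216π cm²/s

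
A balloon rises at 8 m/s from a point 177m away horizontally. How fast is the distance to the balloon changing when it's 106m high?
848√42565/42565 ≈ 4.11 m/s

z² = 177² + y²
z = √(177² + 106²) = √42565
dz/dt = y/z · dy/dt = 106/√42565 · 8 = 848√42565/42565 ≈ 4.11 m/s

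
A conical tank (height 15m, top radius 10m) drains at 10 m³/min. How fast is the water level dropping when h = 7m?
45/(98π) ≈ 0.1462 m/min

r/h = 10/15, so r = (2/3)h
V = (1/3)πr²h = (1/3)π((2/3)h)²h = (4/27)πh³
dV/dh = (4/9)πh²
dh/dt = (dV/dt)/(dV/dh) = -10/((4/9)π·7²) = -45/(98π) m/min
The level is dropping at 45/(98π) ≈ 0.1462 m/min.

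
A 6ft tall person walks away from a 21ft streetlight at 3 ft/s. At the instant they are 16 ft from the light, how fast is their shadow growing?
6/5 ft/s

By similar triangles: 21/(x+s) = 6/s
Solving: s = 6x/15
ds/dt = 6/15 · dx/dt = 2/5 · 3 = 6/5 ft/s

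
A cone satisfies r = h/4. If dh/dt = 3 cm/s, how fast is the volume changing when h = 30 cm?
675π/4 cm³/s

V = (1/3)π(h/4)²h = πh³/48
dV/dt = πh²/16 · 3
At h = 30: dV/dt = 675π/4 cm³/s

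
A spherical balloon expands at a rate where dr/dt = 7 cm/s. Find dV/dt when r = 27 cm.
20412π cm³/s

V = (4/3)πr³
dV/dt = dV/dr · dr/dt = 4πr² · 7
At r = 27: dV/dt = 20412π cm³/s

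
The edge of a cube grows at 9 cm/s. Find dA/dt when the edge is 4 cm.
432 cm²/s

A = 6s²
dA/dt = 12s · ds/dt = 12·4·9 = 432 cm²/s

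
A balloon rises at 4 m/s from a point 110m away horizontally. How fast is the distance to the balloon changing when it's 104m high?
208√5729/5729 ≈ 2.748 m/s

z² = 110² + y²
z = √(110² + 104²) = 2√5729
dz/dt = y/z · dy/dt = 104/(2√5729) · 4 = 208√5729/5729 ≈ 2.748 m/s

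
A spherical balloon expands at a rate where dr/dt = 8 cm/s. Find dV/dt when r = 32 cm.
32768π cm³/s

V = (4/3)πr³
dV/dt = dV/dr · dr/dt = 4πr² · 8
At r = 32: dV/dt = 32768π cm³/s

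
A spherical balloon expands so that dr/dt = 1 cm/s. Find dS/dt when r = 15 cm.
120π cm²/s

S = 4πr²
dS/dt = dS/dr · dr/dt = 8πr · 1
At r = 15: dS/dt = 120π cm²/s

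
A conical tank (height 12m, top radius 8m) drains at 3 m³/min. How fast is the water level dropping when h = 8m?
27/(256π) ≈ 0.03357 m/min

r/h = 8/12, so r = (2/3)h
V = (1/3)πr²h = (1/3)π((2/3)h)²h = (4/27)πh³
dV/dh = (4/9)πh²
dh/dt = (dV/dt)/(dV/dh) = -3/((4/9)π·8²) = -27/(256π) m/min
The level is dropping at 27/(256π) ≈ 0.03357 m/min.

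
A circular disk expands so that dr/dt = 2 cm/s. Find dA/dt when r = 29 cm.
116π cm²/s

A = πr²
dA/dt = 2πr · dr/dt = 2π(29)(2) = 116π cm²/s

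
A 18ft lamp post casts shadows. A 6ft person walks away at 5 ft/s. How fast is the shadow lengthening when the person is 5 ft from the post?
5/2 ft/s

By similar triangles: 18/(x+s) = 6/s
Solving: s = 6x/12
ds/dt = 6/12 · dx/dt = 1/2 · 5 = 5/2 ft/s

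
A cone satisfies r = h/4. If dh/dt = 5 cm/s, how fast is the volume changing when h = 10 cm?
125π/4 cm³/s

V = (1/3)π(h/4)²h = πh³/48
dV/dt = πh²/16 · 5
At h = 10: dV/dt = 125π/4 cm³/s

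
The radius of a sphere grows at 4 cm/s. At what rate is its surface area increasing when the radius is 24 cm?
768π cm²/s

S = 4πr²
dS/dt = dS/dr · dr/dt = 8πr · 4
At r = 24: dS/dt = 768π cm²/s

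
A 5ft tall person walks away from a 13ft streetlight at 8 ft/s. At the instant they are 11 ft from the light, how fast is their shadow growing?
5 ft/s

By similar triangles: 13/(x+s) = 5/s
Solving: s = 5x/8
ds/dt = 5/8 · dx/dt = 5/8 · 8 = 5 ft/s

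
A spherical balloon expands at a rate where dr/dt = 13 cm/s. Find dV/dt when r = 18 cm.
16848π cm³/s

V = (4/3)πr³
dV/dt = dV/dr · dr/dt = 4πr² · 13
At r = 18: dV/dt = 16848π cm³/s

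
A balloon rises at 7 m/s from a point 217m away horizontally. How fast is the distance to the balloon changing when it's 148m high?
1036√68993/68993 ≈ 3.944 m/s

z² = 217² + y²
z = √(217² + 148²) = √68993
dz/dt = y/z · dy/dt = 148/√68993 · 7 = 1036√68993/68993 ≈ 3.944 m/s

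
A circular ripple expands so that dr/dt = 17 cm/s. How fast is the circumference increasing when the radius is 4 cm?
34π cm/s

C = 2πr
dC/dt = 2π · dr/dt = 2π · 17 = 34π cm/s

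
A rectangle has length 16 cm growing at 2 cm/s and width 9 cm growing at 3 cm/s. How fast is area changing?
66 cm²/s

A = lw
dA/dt = w·dl/dt + l·dw/dt = 9·2 + 16·3 = 66 cm²/s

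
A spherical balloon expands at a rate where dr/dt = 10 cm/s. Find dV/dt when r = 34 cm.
46240π cm³/s

V = (4/3)πr³
dV/dt = dV/dr · dr/dt = 4πr² · 10
At r = 34: dV/dt = 46240π cm³/s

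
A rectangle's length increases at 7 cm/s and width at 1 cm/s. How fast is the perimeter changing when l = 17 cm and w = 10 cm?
16 cm/s

P = 2(l + w)
dP/dt = 2(dl/dt + dw/dt) = 2(7 + 1) = 16 cm/s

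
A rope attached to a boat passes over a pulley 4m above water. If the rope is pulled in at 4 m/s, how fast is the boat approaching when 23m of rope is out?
92√57/171 ≈ 4.062 m/s

rope² = x² + 4²
x = √(23² - 4²) = 3√57
dx/dt = (rope/x) · d(rope)/dt = (23/(3√57)) · (-4) = -92√57/171 m/s
The boat approaches at 92√57/171 ≈ 4.062 m/s.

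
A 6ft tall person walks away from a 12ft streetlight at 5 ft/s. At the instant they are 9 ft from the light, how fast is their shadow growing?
5 ft/s

By similar triangles: 12/(x+s) = 6/s
Solving: s = 6x/6
ds/dt = 6/6 · dx/dt = 1 · 5 = 5 ft/s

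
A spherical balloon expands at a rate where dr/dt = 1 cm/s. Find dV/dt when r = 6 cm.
144π cm³/s

V = (4/3)πr³
dV/dt = dV/dr · dr/dt = 4πr² · 1
At r = 6: dV/dt = 144π cm³/s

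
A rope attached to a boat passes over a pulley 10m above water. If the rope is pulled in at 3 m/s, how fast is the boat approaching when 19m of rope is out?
19√29/29 ≈ 3.528 m/s

rope² = x² + 10²
x = √(19² - 10²) = 3√29
dx/dt = (rope/x) · d(rope)/dt = (19/(3√29)) · (-3) = -19√29/29 m/s
The boat approaches at 19√29/29 ≈ 3.528 m/s.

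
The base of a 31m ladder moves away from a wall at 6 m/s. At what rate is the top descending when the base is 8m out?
16√897/299 ≈ 1.603 m/s

x² + y² = 31²
2x·dx/dt + 2y·dy/dt = 0
dy/dt = -x/y · dx/dt = -8/√897 · 6 = -16√897/299 m/s
The top is descending at 16√897/299 ≈ 1.603 m/s.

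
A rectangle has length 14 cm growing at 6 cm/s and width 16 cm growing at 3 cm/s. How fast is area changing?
138 cm²/s

A = lw
dA/dt = w·dl/dt + l·dw/dt = 16·6 + 14·3 = 138 cm²/s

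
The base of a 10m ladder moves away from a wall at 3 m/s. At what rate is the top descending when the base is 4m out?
2√21/7 ≈ 1.309 m/s

x² + y² = 10²
2x·dx/dt + 2y·dy/dt = 0
dy/dt = -x/y · dx/dt = -4/(2√21) · 3 = -2√21/7 m/s
The top is descending at 2√21/7 ≈ 1.309 m/s.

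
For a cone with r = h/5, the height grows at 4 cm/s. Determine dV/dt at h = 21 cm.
1764π/25 cm³/s

V = (1/3)π(h/5)²h = πh³/75
dV/dt = πh²/25 · 4
At h = 21: dV/dt = 1764π/25 cm³/s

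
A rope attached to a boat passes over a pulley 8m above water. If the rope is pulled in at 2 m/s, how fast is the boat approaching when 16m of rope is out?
4√3/3 ≈ 2.309 m/s

rope² = x² + 8²
x = √(16² - 8²) = 8√3
dx/dt = (rope/x) · d(rope)/dt = (16/(8√3)) · (-2) = -4√3/3 m/s
The boat approaches at 4√3/3 ≈ 2.309 m/s.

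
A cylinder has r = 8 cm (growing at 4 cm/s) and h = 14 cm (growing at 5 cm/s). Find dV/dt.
1216π cm³/s

V = πr²h
dV/dt = 2πrh·dr/dt + πr²·dh/dt
= 2π(8)(14)(4) + π(8)²(5)
= 1216π cm³/s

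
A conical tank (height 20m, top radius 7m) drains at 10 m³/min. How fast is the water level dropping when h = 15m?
160/(441π) ≈ 0.1155 m/min

r/h = 7/20, so r = (7/20)h
V = (1/3)πr²h = (1/3)π((7/20)h)²h = (49/1200)πh³
dV/dh = (49/400)πh²
dh/dt = (dV/dt)/(dV/dh) = -10/((49/400)π·15²) = -160/(441π) m/min
The level is dropping at 160/(441π) ≈ 0.1155 m/min.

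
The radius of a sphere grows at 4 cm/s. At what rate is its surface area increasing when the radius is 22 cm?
704π cm²/s

S = 4πr²
dS/dt = dS/dr · dr/dt = 8πr · 4
At r = 22: dS/dt = 704π cm²/s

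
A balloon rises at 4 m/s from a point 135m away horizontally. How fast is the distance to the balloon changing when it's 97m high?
194√27634/13817 ≈ 2.334 m/s

z² = 135² + y²
z = √(135² + 97²) = √27634
dz/dt = y/z · dy/dt = 97/√27634 · 4 = 194√27634/13817 ≈ 2.334 m/s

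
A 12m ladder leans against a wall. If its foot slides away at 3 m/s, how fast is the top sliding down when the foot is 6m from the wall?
√3 ≈ 1.732 m/s

x² + y² = 12²
2x·dx/dt + 2y·dy/dt = 0
dy/dt = -x/y · dx/dt = -6/(6√3) · 3 = -√3 m/s
The top is descending at √3 ≈ 1.732 m/s.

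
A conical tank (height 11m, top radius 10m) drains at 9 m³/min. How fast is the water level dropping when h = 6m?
121/(400π) ≈ 0.09629 m/min

r/h = 10/11, so r = (10/11)h
V = (1/3)πr²h = (1/3)π((10/11)h)²h = (100/363)πh³
dV/dh = (100/121)πh²
dh/dt = (dV/dt)/(dV/dh) = -9/((100/121)π·6²) = -121/(400π) m/min
The level is dropping at 121/(400π) ≈ 0.09629 m/min.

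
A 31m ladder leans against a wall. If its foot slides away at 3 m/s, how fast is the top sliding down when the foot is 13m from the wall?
13√22/44 ≈ 1.386 m/s

x² + y² = 31²
2x·dx/dt + 2y·dy/dt = 0
dy/dt = -x/y · dx/dt = -13/(6√22) · 3 = -13√22/44 m/s
The top is descending at 13√22/44 ≈ 1.386 m/s.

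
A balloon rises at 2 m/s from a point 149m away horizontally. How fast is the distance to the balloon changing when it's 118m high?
236√5/425 ≈ 1.242 m/s

z² = 149² + y²
z = √(149² + 118²) = 85√5
dz/dt = y/z · dy/dt = 118/(85√5) · 2 = 236√5/425 ≈ 1.242 m/s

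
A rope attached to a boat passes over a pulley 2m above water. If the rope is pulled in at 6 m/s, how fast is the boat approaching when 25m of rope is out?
50√69/69 ≈ 6.019 m/s

rope² = x² + 2²
x = √(25² - 2²) = 3√69
dx/dt = (rope/x) · d(rope)/dt = (25/(3√69)) · (-6) = -50√69/69 m/s
The boat approaches at 50√69/69 ≈ 6.019 m/s.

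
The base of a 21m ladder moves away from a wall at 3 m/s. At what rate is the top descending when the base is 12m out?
4√33/11 ≈ 2.089 m/s

x² + y² = 21²
2x·dx/dt + 2y·dy/dt = 0
dy/dt = -x/y · dx/dt = -12/(3√33) · 3 = -4√33/11 m/s
The top is descending at 4√33/11 ≈ 2.089 m/s.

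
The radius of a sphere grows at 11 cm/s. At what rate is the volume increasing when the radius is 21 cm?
19404π cm³/s

V = (4/3)πr³
dV/dt = dV/dr · dr/dt = 4πr² · 11
At r = 21: dV/dt = 19404π cm³/s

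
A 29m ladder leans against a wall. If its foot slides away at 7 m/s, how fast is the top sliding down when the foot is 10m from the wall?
70√741/741 ≈ 2.572 m/s

x² + y² = 29²
2x·dx/dt + 2y·dy/dt = 0
dy/dt = -x/y · dx/dt = -10/√741 · 7 = -70√741/741 m/s
The top is descending at 70√741/741 ≈ 2.572 m/s.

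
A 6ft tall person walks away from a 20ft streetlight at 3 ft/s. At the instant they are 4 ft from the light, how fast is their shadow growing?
9/7 ft/s

By similar triangles: 20/(x+s) = 6/s
Solving: s = 6x/14
ds/dt = 6/14 · dx/dt = 3/7 · 3 = 9/7 ft/s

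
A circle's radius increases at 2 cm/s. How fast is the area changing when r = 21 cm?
84π cm²/s

A = πr²
dA/dt = 2πr · dr/dt = 2π(21)(2) = 84π cm²/s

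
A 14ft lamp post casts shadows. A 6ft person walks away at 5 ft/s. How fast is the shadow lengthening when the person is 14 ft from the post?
15/4 ft/s

By similar triangles: 14/(x+s) = 6/s
Solving: s = 6x/8
ds/dt = 6/8 · dx/dt = 3/4 · 5 = 15/4 ft/s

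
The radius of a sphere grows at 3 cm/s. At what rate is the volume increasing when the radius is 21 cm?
5292π cm³/s

V = (4/3)πr³
dV/dt = dV/dr · dr/dt = 4πr² · 3
At r = 21: dV/dt = 5292π cm³/s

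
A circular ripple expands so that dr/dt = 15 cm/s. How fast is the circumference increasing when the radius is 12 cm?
30π cm/s

C = 2πr
dC/dt = 2π · dr/dt = 2π · 15 = 30π cm/s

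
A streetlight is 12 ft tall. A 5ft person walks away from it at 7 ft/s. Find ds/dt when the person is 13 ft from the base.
5 ft/s

By similar triangles: 12/(x+s) = 5/s
Solving: s = 5x/7
ds/dt = 5/7 · dx/dt = 5/7 · 7 = 5 ft/s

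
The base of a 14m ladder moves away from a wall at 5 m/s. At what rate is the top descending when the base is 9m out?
9√115/23 ≈ 4.196 m/s

x² + y² = 14²
2x·dx/dt + 2y·dy/dt = 0
dy/dt = -x/y · dx/dt = -9/√115 · 5 = -9√115/23 m/s
The top is descending at 9√115/23 ≈ 4.196 m/s.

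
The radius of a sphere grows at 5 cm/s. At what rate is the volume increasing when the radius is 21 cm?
8820π cm³/s

V = (4/3)πr³
dV/dt = dV/dr · dr/dt = 4πr² · 5
At r = 21: dV/dt = 8820π cm³/s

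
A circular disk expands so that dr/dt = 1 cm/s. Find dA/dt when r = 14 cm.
28π cm²/s

A = πr²
dA/dt = 2πr · dr/dt = 2π(14)(1) = 28π cm²/s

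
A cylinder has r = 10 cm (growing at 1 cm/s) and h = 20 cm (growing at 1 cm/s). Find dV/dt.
500π cm³/s

V = πr²h
dV/dt = 2πrh·dr/dt + πr²·dh/dt
= 2π(10)(20)(1) + π(10)²(1)
= 500π cm³/s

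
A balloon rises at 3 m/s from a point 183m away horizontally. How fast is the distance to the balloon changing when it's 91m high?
273√41770/41770 ≈ 1.336 m/s

z² = 183² + y²
z = √(183² + 91²) = √41770
dz/dt = y/z · dy/dt = 91/√41770 · 3 = 273√41770/41770 ≈ 1.336 m/s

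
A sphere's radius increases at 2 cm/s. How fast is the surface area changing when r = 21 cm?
336π cm²/s

S = 4πr²
dS/dt = dS/dr · dr/dt = 8πr · 2
At r = 21: dS/dt = 336π cm²/s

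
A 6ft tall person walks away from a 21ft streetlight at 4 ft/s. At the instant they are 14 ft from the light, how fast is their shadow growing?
8/5 ft/s

By similar triangles: 21/(x+s) = 6/s
Solving: s = 6x/15
ds/dt = 6/15 · dx/dt = 2/5 · 4 = 8/5 ft/s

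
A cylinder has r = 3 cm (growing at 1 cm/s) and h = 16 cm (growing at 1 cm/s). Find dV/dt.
105π cm³/s

V = πr²h
dV/dt = 2πrh·dr/dt + πr²·dh/dt
= 2π(3)(16)(1) + π(3)²(1)
= 105π cm³/s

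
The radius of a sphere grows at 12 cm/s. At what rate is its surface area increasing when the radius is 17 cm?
1632π cm²/s

S = 4πr²
dS/dt = dS/dr · dr/dt = 8πr · 12
At r = 17: dS/dt = 1632π cm²/s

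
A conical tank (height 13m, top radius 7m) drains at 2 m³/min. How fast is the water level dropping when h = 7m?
338/(2401π) ≈ 0.04481 m/min

r/h = 7/13, so r = (7/13)h
V = (1/3)πr²h = (1/3)π((7/13)h)²h = (49/507)πh³
dV/dh = (49/169)πh²
dh/dt = (dV/dt)/(dV/dh) = -2/((49/169)π·7²) = -338/(2401π) m/min
The level is dropping at 338/(2401π) ≈ 0.04481 m/min.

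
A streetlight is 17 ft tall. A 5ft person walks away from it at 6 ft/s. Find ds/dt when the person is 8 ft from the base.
5/2 ft/s

By similar triangles: 17/(x+s) = 5/s
Solving: s = 5x/12
ds/dt = 5/12 · dx/dt = 5/12 · 6 = 5/2 ft/s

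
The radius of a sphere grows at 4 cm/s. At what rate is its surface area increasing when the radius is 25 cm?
800π cm²/s

S = 4πr²
dS/dt = dS/dr · dr/dt = 8πr · 4
At r = 25: dS/dt = 800π cm²/s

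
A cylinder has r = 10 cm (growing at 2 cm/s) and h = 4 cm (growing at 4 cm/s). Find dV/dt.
560π cm³/s

V = πr²h
dV/dt = 2πrh·dr/dt + πr²·dh/dt
= 2π(10)(4)(2) + π(10)²(4)
= 560π cm³/s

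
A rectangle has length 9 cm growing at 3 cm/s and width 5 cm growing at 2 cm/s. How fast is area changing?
33 cm²/s

A = lw
dA/dt = w·dl/dt + l·dw/dt = 5·3 + 9·2 = 33 cm²/s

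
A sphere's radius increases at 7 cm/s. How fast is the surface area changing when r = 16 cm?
896π cm²/s

S = 4πr²
dS/dt = dS/dr · dr/dt = 8πr · 7
At r = 16: dS/dt = 896π cm²/s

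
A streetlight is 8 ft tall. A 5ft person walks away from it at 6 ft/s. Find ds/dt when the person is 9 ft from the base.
10 ft/s

By similar triangles: 8/(x+s) = 5/s
Solving: s = 5x/3
ds/dt = 5/3 · dx/dt = 5/3 · 6 = 10 ft/s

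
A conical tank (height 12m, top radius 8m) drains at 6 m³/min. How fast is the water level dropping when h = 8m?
27/(128π) ≈ 0.06714 m/min

r/h = 8/12, so r = (2/3)h
V = (1/3)πr²h = (1/3)π((2/3)h)²h = (4/27)πh³
dV/dh = (4/9)πh²
dh/dt = (dV/dt)/(dV/dh) = -6/((4/9)π·8²) = -27/(128π) m/min
The level is dropping at 27/(128π) ≈ 0.06714 m/min.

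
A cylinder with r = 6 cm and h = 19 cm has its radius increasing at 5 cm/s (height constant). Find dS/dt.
310π cm²/s

S = 2πrh + 2πr² (lateral + bases)
dS/dt = (2πh + 4πr)·dr/dt = (2π·19 + 4π·6)·5
= 310π cm²/s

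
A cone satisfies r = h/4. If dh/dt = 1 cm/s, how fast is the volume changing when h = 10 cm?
25π/4 cm³/s

V = (1/3)π(h/4)²h = πh³/48
dV/dt = πh²/16 · 1
At h = 10: dV/dt = 25π/4 cm³/s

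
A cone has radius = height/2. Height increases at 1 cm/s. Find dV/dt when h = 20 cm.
100π cm³/s

V = (1/3)π(h/2)²h = πh³/12
dV/dt = πh²/4 · 1
At h = 20: dV/dt = 100π cm³/s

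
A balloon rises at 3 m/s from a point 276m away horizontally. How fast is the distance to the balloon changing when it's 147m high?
147√10865/10865 ≈ 1.41 m/s

z² = 276² + y²
z = √(276² + 147²) = 3√10865
dz/dt = y/z · dy/dt = 147/(3√10865) · 3 = 147√10865/10865 ≈ 1.41 m/s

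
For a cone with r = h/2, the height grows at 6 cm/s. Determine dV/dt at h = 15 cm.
675π/2 cm³/s

V = (1/3)π(h/2)²h = πh³/12
dV/dt = πh²/4 · 6
At h = 15: dV/dt = 675π/2 cm³/s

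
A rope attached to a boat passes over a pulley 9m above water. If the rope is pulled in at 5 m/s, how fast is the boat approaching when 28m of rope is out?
140√703/703 ≈ 5.28 m/s

rope² = x² + 9²
x = √(28² - 9²) = √703
dx/dt = (rope/x) · d(rope)/dt = (28/√703) · (-5) = -140√703/703 m/s
The boat approaches at 140√703/703 ≈ 5.28 m/s.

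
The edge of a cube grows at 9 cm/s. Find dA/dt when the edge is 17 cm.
1836 cm²/s

A = 6s²
dA/dt = 12s · ds/dt = 12·17·9 = 1836 cm²/s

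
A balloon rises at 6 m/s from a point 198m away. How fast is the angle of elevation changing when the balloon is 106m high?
0.023553 rad/s

tan(θ) = y/198
sec²(θ) · dθ/dt = (1/198) · dy/dt
dθ/dt = cos²(θ)/198 · 6 = 198/(198² + 106²) · 6
dθ/dt = 0.023553 rad/s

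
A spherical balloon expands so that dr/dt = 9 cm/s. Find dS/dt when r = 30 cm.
2160π cm²/s

S = 4πr²
dS/dt = dS/dr · dr/dt = 8πr · 9
At r = 30: dS/dt = 2160π cm²/s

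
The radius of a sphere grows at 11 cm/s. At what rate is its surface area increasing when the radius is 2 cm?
176π cm²/s

S = 4πr²
dS/dt = dS/dr · dr/dt = 8πr · 11
At r = 2: dS/dt = 176π cm²/s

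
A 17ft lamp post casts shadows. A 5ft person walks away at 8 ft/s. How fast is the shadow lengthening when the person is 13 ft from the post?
10/3 ft/s

By similar triangles: 17/(x+s) = 5/s
Solving: s = 5x/12
ds/dt = 5/12 · dx/dt = 5/12 · 8 = 10/3 ft/s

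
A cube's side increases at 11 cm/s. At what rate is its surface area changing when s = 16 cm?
2112 cm²/s

A = 6s²
dA/dt = 12s · ds/dt = 12·16·11 = 2112 cm²/s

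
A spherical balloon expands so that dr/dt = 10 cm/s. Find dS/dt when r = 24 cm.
1920π cm²/s

S = 4πr²
dS/dt = dS/dr · dr/dt = 8πr · 10
At r = 24: dS/dt = 1920π cm²/s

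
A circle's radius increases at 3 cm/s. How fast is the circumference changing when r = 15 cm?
6π cm/s

C = 2πr
dC/dt = 2π · dr/dt = 2π · 3 = 6π cm/s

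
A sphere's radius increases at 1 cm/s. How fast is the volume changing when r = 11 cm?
484π cm³/s

V = (4/3)πr³
dV/dt = dV/dr · dr/dt = 4πr² · 1
At r = 11: dV/dt = 484π cm³/s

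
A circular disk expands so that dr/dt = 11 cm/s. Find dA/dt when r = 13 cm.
286π cm²/s

A = πr²
dA/dt = 2πr · dr/dt = 2π(13)(11) = 286π cm²/s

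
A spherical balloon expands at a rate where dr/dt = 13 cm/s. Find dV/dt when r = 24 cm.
29952π cm³/s

V = (4/3)πr³
dV/dt = dV/dr · dr/dt = 4πr² · 13
At r = 24: dV/dt = 29952π cm³/s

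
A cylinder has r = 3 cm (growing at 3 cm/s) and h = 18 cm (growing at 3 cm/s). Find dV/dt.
351π cm³/s

V = πr²h
dV/dt = 2πrh·dr/dt + πr²·dh/dt
= 2π(3)(18)(3) + π(3)²(3)
= 351π cm³/s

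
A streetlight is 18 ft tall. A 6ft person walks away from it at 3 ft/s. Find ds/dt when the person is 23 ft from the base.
3/2 ft/s

By similar triangles: 18/(x+s) = 6/s
Solving: s = 6x/12
ds/dt = 6/12 · dx/dt = 1/2 · 3 = 3/2 ft/s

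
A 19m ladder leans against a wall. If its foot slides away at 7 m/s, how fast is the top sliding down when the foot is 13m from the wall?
91√3/24 ≈ 6.567 m/s

x² + y² = 19²
2x·dx/dt + 2y·dy/dt = 0
dy/dt = -x/y · dx/dt = -13/(8√3) · 7 = -91√3/24 m/s
The top is descending at 91√3/24 ≈ 6.567 m/s.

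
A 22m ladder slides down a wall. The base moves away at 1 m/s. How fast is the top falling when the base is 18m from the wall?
9√10/20 ≈ 1.423 m/s

x² + y² = 22²
2x·dx/dt + 2y·dy/dt = 0
dy/dt = -x/y · dx/dt = -18/(4√10) · 1 = -9√10/20 m/s
The top is descending at 9√10/20 ≈ 1.423 m/s.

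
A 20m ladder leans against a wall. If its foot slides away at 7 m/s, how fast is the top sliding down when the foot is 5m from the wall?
7√15/15 ≈ 1.807 m/s

x² + y² = 20²
2x·dx/dt + 2y·dy/dt = 0
dy/dt = -x/y · dx/dt = -5/(5√15) · 7 = -7√15/15 m/s
The top is descending at 7√15/15 ≈ 1.807 m/s.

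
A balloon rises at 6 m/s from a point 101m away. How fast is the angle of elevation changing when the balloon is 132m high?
0.021937 rad/s

tan(θ) = y/101
sec²(θ) · dθ/dt = (1/101) · dy/dt
dθ/dt = cos²(θ)/101 · 6 = 101/(101² + 132²) · 6
dθ/dt = 0.021937 rad/s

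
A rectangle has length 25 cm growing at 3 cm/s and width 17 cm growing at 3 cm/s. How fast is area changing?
126 cm²/s

A = lw
dA/dt = w·dl/dt + l·dw/dt = 17·3 + 25·3 = 126 cm²/s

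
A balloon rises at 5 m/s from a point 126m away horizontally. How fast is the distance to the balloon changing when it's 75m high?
125√2389/2389 ≈ 2.557 m/s

z² = 126² + y²
z = √(126² + 75²) = 3√2389
dz/dt = y/z · dy/dt = 75/(3√2389) · 5 = 125√2389/2389 ≈ 2.557 m/s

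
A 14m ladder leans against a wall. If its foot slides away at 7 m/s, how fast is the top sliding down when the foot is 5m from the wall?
35√19/57 ≈ 2.677 m/s

x² + y² = 14²
2x·dx/dt + 2y·dy/dt = 0
dy/dt = -x/y · dx/dt = -5/(3√19) · 7 = -35√19/57 m/s
The top is descending at 35√19/57 ≈ 2.677 m/s.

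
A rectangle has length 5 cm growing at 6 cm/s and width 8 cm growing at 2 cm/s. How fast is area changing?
58 cm²/s

A = lw
dA/dt = w·dl/dt + l·dw/dt = 8·6 + 5·2 = 58 cm²/s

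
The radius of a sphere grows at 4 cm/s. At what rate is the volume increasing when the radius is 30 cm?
14400π cm³/s

V = (4/3)πr³
dV/dt = dV/dr · dr/dt = 4πr² · 4
At r = 30: dV/dt = 14400π cm³/s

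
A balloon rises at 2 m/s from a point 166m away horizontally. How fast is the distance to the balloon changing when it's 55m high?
110√30581/30581 ≈ 0.629 m/s

z² = 166² + y²
z = √(166² + 55²) = √30581
dz/dt = y/z · dy/dt = 55/√30581 · 2 = 110√30581/30581 ≈ 0.629 m/s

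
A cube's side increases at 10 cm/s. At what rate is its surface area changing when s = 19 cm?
2280 cm²/s

A = 6s²
dA/dt = 12s · ds/dt = 12·19·10 = 2280 cm²/s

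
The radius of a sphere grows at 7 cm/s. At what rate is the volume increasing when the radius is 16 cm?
7168π cm³/s

V = (4/3)πr³
dV/dt = dV/dr · dr/dt = 4πr² · 7
At r = 16: dV/dt = 7168π cm³/s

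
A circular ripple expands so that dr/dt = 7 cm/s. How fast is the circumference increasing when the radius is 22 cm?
14π cm/s

C = 2πr
dC/dt = 2π · dr/dt = 2π · 7 = 14π cm/s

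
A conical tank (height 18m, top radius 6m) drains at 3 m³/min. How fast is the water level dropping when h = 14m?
27/(196π) ≈ 0.04385 m/min

r/h = 6/18, so r = (1/3)h
V = (1/3)πr²h = (1/3)π((1/3)h)²h = (1/27)πh³
dV/dh = (1/9)πh²
dh/dt = (dV/dt)/(dV/dh) = -3/((1/9)π·14²) = -27/(196π) m/min
The level is dropping at 27/(196π) ≈ 0.04385 m/min.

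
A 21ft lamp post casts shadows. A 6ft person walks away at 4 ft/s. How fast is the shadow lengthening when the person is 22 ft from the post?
8/5 ft/s

By similar triangles: 21/(x+s) = 6/s
Solving: s = 6x/15
ds/dt = 6/15 · dx/dt = 2/5 · 4 = 8/5 ft/s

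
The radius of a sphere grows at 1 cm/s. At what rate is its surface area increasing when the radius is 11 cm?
88π cm²/s

S = 4πr²
dS/dt = dS/dr · dr/dt = 8πr · 1
At r = 11: dS/dt = 88π cm²/s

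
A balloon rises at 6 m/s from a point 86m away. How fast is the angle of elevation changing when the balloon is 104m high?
0.028333 rad/s

tan(θ) = y/86
sec²(θ) · dθ/dt = (1/86) · dy/dt
dθ/dt = cos²(θ)/86 · 6 = 86/(86² + 104²) · 6
dθ/dt = 0.028333 rad/s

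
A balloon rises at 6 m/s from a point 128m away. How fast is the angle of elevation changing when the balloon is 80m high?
0.033708 rad/s

tan(θ) = y/128
sec²(θ) · dθ/dt = (1/128) · dy/dt
dθ/dt = cos²(θ)/128 · 6 = 128/(128² + 80²) · 6
dθ/dt = 0.033708 rad/s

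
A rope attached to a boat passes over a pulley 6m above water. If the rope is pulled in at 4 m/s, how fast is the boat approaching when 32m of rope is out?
64√247/247 ≈ 4.072 m/s

rope² = x² + 6²
x = √(32² - 6²) = 2√247
dx/dt = (rope/x) · d(rope)/dt = (32/(2√247)) · (-4) = -64√247/247 m/s
The boat approaches at 64√247/247 ≈ 4.072 m/s.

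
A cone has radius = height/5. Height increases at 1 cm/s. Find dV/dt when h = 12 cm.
144π/25 cm³/s

V = (1/3)π(h/5)²h = πh³/75
dV/dt = πh²/25 · 1
At h = 12: dV/dt = 144π/25 cm³/s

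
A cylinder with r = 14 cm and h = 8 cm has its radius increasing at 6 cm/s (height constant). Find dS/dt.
432π cm²/s

S = 2πrh + 2πr² (lateral + bases)
dS/dt = (2πh + 4πr)·dr/dt = (2π·8 + 4π·14)·6
= 432π cm²/s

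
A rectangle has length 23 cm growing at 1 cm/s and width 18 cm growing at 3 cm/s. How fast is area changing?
87 cm²/s

A = lw
dA/dt = w·dl/dt + l·dw/dt = 18·1 + 23·3 = 87 cm²/s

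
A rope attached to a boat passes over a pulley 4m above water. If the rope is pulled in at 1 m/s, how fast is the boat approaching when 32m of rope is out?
8√7/21 ≈ 1.008 m/s

rope² = x² + 4²
x = √(32² - 4²) = 12√7
dx/dt = (rope/x) · d(rope)/dt = (32/(12√7)) · (-1) = -8√7/21 m/s
The boat approaches at 8√7/21 ≈ 1.008 m/s.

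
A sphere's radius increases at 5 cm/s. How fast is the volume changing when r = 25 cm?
12500π cm³/s

V = (4/3)πr³
dV/dt = dV/dr · dr/dt = 4πr² · 5
At r = 25: dV/dt = 12500π cm³/s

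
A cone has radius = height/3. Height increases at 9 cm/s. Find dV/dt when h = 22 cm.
484π cm³/s

V = (1/3)π(h/3)²h = πh³/27
dV/dt = πh²/9 · 9
At h = 22: dV/dt = 484π cm³/s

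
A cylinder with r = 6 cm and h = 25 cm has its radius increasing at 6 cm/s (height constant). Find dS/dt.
444π cm²/s

S = 2πrh + 2πr² (lateral + bases)
dS/dt = (2πh + 4πr)·dr/dt = (2π·25 + 4π·6)·6
= 444π cm²/s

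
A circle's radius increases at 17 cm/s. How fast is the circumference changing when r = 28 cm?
34π cm/s

C = 2πr
dC/dt = 2π · dr/dt = 2π · 17 = 34π cm/s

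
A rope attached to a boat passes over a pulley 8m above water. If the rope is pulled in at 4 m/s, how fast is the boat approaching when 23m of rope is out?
92√465/465 ≈ 4.266 m/s

rope² = x² + 8²
x = √(23² - 8²) = √465
dx/dt = (rope/x) · d(rope)/dt = (23/√465) · (-4) = -92√465/465 m/s
The boat approaches at 92√465/465 ≈ 4.266 m/s.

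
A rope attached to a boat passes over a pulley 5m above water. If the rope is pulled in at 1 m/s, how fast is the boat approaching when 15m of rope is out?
3√2/4 ≈ 1.061 m/s

rope² = x² + 5²
x = √(15² - 5²) = 10√2
dx/dt = (rope/x) · d(rope)/dt = (15/(10√2)) · (-1) = -3√2/4 m/s
The boat approaches at 3√2/4 ≈ 1.061 m/s.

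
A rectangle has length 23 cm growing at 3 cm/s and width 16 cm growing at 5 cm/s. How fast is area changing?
163 cm²/s

A = lw
dA/dt = w·dl/dt + l·dw/dt = 16·3 + 23·5 = 163 cm²/s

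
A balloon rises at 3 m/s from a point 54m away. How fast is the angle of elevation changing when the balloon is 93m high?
0.014008 rad/s

tan(θ) = y/54
sec²(θ) · dθ/dt = (1/54) · dy/dt
dθ/dt = cos²(θ)/54 · 3 = 54/(54² + 93²) · 3
dθ/dt = 0.014008 rad/s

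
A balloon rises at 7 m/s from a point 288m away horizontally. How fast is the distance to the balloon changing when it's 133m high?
931√100633/100633 ≈ 2.935 m/s

z² = 288² + y²
z = √(288² + 133²) = √100633
dz/dt = y/z · dy/dt = 133/√100633 · 7 = 931√100633/100633 ≈ 2.935 m/s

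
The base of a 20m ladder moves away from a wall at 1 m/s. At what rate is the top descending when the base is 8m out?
2√21/21 ≈ 0.4364 m/s

x² + y² = 20²
2x·dx/dt + 2y·dy/dt = 0
dy/dt = -x/y · dx/dt = -8/(4√21) · 1 = -2√21/21 m/s
The top is descending at 2√21/21 ≈ 0.4364 m/s.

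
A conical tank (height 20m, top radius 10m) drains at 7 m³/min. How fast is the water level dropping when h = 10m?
7/(25π) ≈ 0.08913 m/min

r/h = 10/20, so r = (1/2)h
V = (1/3)πr²h = (1/3)π((1/2)h)²h = (1/12)πh³
dV/dh = (1/4)πh²
dh/dt = (dV/dt)/(dV/dh) = -7/((1/4)π·10²) = -7/(25π) m/min
The level is dropping at 7/(25π) ≈ 0.08913 m/min.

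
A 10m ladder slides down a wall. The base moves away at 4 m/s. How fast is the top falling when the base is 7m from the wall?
28√51/51 ≈ 3.921 m/s

x² + y² = 10²
2x·dx/dt + 2y·dy/dt = 0
dy/dt = -x/y · dx/dt = -7/√51 · 4 = -28√51/51 m/s
The top is descending at 28√51/51 ≈ 3.921 m/s.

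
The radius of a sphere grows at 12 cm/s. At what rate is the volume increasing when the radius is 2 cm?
192π cm³/s

V = (4/3)πr³
dV/dt = dV/dr · dr/dt = 4πr² · 12
At r = 2: dV/dt = 192π cm³/s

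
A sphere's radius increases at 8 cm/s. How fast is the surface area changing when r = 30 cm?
1920π cm²/s

S = 4πr²
dS/dt = dS/dr · dr/dt = 8πr · 8
At r = 30: dS/dt = 1920π cm²/s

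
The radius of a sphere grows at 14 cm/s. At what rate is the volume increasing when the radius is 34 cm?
64736π cm³/s

V = (4/3)πr³
dV/dt = dV/dr · dr/dt = 4πr² · 14
At r = 34: dV/dt = 64736π cm³/s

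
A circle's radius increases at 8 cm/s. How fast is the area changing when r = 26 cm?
416π cm²/s

A = πr²
dA/dt = 2πr · dr/dt = 2π(26)(8) = 416π cm²/s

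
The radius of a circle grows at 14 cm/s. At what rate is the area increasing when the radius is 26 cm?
728π cm²/s

A = πr²
dA/dt = 2πr · dr/dt = 2π(26)(14) = 728π cm²/s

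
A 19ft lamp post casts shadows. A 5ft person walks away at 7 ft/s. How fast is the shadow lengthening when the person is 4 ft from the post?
5/2 ft/s

By similar triangles: 19/(x+s) = 5/s
Solving: s = 5x/14
ds/dt = 5/14 · dx/dt = 5/14 · 7 = 5/2 ft/s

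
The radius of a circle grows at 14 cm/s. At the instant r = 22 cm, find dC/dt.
28π cm/s

C = 2πr
dC/dt = 2π · dr/dt = 2π · 14 = 28π cm/s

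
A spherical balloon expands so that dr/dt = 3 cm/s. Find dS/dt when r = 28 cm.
672π cm²/s

S = 4πr²
dS/dt = dS/dr · dr/dt = 8πr · 3
At r = 28: dS/dt = 672π cm²/s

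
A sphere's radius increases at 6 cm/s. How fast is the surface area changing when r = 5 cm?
240π cm²/s

S = 4πr²
dS/dt = dS/dr · dr/dt = 8πr · 6
At r = 5: dS/dt = 240π cm²/s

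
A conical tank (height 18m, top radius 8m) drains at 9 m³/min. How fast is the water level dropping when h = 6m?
81/(64π) ≈ 0.4029 m/min

r/h = 8/18, so r = (4/9)h
V = (1/3)πr²h = (1/3)π((4/9)h)²h = (16/243)πh³
dV/dh = (16/81)πh²
dh/dt = (dV/dt)/(dV/dh) = -9/((16/81)π·6²) = -81/(64π) m/min
The level is dropping at 81/(64π) ≈ 0.4029 m/min.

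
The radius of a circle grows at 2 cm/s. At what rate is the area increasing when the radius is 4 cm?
16π cm²/s

A = πr²
dA/dt = 2πr · dr/dt = 2π(4)(2) = 16π cm²/s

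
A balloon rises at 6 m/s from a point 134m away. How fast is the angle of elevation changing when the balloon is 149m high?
0.020021 rad/s

tan(θ) = y/134
sec²(θ) · dθ/dt = (1/134) · dy/dt
dθ/dt = cos²(θ)/134 · 6 = 134/(134² + 149²) · 6
dθ/dt = 0.020021 rad/s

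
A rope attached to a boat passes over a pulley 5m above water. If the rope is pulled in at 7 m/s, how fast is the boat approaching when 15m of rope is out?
21√2/4 ≈ 7.425 m/s

rope² = x² + 5²
x = √(15² - 5²) = 10√2
dx/dt = (rope/x) · d(rope)/dt = (15/(10√2)) · (-7) = -21√2/4 m/s
The boat approaches at 21√2/4 ≈ 7.425 m/s.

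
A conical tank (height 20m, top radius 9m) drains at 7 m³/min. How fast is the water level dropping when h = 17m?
2800/(23409π) ≈ 0.03807 m/min

r/h = 9/20, so r = (9/20)h
V = (1/3)πr²h = (1/3)π((9/20)h)²h = (27/400)πh³
dV/dh = (81/400)πh²
dh/dt = (dV/dt)/(dV/dh) = -7/((81/400)π·17²) = -2800/(23409π) m/min
The level is dropping at 2800/(23409π) ≈ 0.03807 m/min.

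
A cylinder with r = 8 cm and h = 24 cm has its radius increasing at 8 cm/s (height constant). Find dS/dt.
640π cm²/s

S = 2πrh + 2πr² (lateral + bases)
dS/dt = (2πh + 4πr)·dr/dt = (2π·24 + 4π·8)·8
= 640π cm²/s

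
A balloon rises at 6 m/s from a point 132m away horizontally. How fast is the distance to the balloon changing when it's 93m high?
186√2897/2897 ≈ 3.456 m/s

z² = 132² + y²
z = √(132² + 93²) = 3√2897
dz/dt = y/z · dy/dt = 93/(3√2897) · 6 = 186√2897/2897 ≈ 3.456 m/s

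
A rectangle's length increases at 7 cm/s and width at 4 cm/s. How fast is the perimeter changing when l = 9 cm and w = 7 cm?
22 cm/s

P = 2(l + w)
dP/dt = 2(dl/dt + dw/dt) = 2(7 + 4) = 22 cm/s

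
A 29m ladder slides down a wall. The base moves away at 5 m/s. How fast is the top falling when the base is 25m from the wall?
125√6/36 ≈ 8.505 m/s

x² + y² = 29²
2x·dx/dt + 2y·dy/dt = 0
dy/dt = -x/y · dx/dt = -25/(6√6) · 5 = -125√6/36 m/s
The top is descending at 125√6/36 ≈ 8.505 m/s.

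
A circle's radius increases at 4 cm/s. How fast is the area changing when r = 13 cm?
104π cm²/s

A = πr²
dA/dt = 2πr · dr/dt = 2π(13)(4) = 104π cm²/s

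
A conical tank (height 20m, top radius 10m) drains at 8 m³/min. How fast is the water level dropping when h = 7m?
32/(49π) ≈ 0.2079 m/min

r/h = 10/20, so r = (1/2)h
V = (1/3)πr²h = (1/3)π((1/2)h)²h = (1/12)πh³
dV/dh = (1/4)πh²
dh/dt = (dV/dt)/(dV/dh) = -8/((1/4)π·7²) = -32/(49π) m/min
The level is dropping at 32/(49π) ≈ 0.2079 m/min.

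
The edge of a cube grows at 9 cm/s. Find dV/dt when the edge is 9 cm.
2187 cm³/s

V = s³
dV/dt = 3s² · ds/dt = 3·9²·9 = 2187 cm³/s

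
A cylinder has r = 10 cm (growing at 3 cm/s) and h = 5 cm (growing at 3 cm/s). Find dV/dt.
600π cm³/s

V = πr²h
dV/dt = 2πrh·dr/dt + πr²·dh/dt
= 2π(10)(5)(3) + π(10)²(3)
= 600π cm³/s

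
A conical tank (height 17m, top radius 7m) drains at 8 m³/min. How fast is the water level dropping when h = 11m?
2312/(5929π) ≈ 0.1241 m/min

r/h = 7/17, so r = (7/17)h
V = (1/3)πr²h = (1/3)π((7/17)h)²h = (49/867)πh³
dV/dh = (49/289)πh²
dh/dt = (dV/dt)/(dV/dh) = -8/((49/289)π·11²) = -2312/(5929π) m/min
The level is dropping at 2312/(5929π) ≈ 0.1241 m/min.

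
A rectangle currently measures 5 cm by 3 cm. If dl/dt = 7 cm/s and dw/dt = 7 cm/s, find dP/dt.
28 cm/s

P = 2(l + w)
dP/dt = 2(dl/dt + dw/dt) = 2(7 + 7) = 28 cm/s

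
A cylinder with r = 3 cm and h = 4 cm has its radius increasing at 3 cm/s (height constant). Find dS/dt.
60π cm²/s

S = 2πrh + 2πr² (lateral + bases)
dS/dt = (2πh + 4πr)·dr/dt = (2π·4 + 4π·3)·3
= 60π cm²/s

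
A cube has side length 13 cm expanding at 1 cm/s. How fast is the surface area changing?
156 cm²/s

A = 6s²
dA/dt = 12s · ds/dt = 12·13·1 = 156 cm²/s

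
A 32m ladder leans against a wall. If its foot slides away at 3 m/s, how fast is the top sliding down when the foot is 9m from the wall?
27√943/943 ≈ 0.8792 m/s

x² + y² = 32²
2x·dx/dt + 2y·dy/dt = 0
dy/dt = -x/y · dx/dt = -9/√943 · 3 = -27√943/943 m/s
The top is descending at 27√943/943 ≈ 0.8792 m/s.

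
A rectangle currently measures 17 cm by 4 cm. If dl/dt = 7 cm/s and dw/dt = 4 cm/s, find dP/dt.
22 cm/s

P = 2(l + w)
dP/dt = 2(dl/dt + dw/dt) = 2(7 + 4) = 22 cm/s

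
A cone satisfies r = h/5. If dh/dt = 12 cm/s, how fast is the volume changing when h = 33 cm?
13068π/25 cm³/s

V = (1/3)π(h/5)²h = πh³/75
dV/dt = πh²/25 · 12
At h = 33: dV/dt = 13068π/25 cm³/s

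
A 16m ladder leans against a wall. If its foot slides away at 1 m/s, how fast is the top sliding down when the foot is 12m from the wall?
3√7/7 ≈ 1.134 m/s

x² + y² = 16²
2x·dx/dt + 2y·dy/dt = 0
dy/dt = -x/y · dx/dt = -12/(4√7) · 1 = -3√7/7 m/s
The top is descending at 3√7/7 ≈ 1.134 m/s.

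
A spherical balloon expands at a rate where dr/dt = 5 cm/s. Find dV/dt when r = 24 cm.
11520π cm³/s

V = (4/3)πr³
dV/dt = dV/dr · dr/dt = 4πr² · 5
At r = 24: dV/dt = 11520π cm³/s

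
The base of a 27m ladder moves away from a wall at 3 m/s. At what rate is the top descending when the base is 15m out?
15√14/28 ≈ 2.004 m/s

x² + y² = 27²
2x·dx/dt + 2y·dy/dt = 0
dy/dt = -x/y · dx/dt = -15/(6√14) · 3 = -15√14/28 m/s
The top is descending at 15√14/28 ≈ 2.004 m/s.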